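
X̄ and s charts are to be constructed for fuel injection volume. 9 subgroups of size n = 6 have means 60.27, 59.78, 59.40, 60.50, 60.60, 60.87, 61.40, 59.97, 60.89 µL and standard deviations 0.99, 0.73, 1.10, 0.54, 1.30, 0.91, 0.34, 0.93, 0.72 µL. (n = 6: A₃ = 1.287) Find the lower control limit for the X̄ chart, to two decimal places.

59.33

X̄̄ = (60.27 + 59.78 + 59.40 + 60.50 + 60.60 + 60.87 + 61.40 + 59.97 + 60.89) / 9 = 60.4089
s̄ = (0.99 + 0.73 + 1.10 + 0.54 + 1.30 + 0.91 + 0.34 + 0.93 + 0.72) / 9 = 0.8400
LCL = X̄̄ − A₃·s̄ = 60.4089 − 1.287 × 0.8400 = 59.3278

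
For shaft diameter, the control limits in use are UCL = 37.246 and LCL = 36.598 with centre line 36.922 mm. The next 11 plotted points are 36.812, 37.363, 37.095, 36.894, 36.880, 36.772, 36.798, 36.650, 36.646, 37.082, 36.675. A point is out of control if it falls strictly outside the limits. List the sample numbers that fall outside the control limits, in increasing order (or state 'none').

Compare each point to [36.598, 37.246]: sample 2 = 37.363 > UCL.

2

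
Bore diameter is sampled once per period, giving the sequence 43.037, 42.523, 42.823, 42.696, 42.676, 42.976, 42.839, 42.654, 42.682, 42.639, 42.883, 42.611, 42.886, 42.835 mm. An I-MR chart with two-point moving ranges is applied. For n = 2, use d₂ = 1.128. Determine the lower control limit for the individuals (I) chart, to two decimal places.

42.26

X̄ = (43.037 + 42.523 + 42.823 + 42.696 + 42.676 + 42.976 + 42.839 + 42.654 + 42.682 + 42.639 + 42.883 + 42.611 + 42.886 + 42.835) / 14 = 42.7686
Moving ranges: 0.514, 0.300, 0.127, 0.020, 0.300, 0.137, 0.185, 0.028, 0.043, 0.244, 0.272, 0.275, 0.051; M̄R̄ = 2.4960 / 13 = 0.1920
LCL = X̄ − 3·M̄R̄/d₂ = 42.7686 − 3 × 0.1920 / 1.128 = 42.2579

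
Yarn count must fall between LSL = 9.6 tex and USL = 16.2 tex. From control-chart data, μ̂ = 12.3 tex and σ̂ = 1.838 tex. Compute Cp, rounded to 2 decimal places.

Cp = (USL − LSL) / (6σ̂) = (16.2 − 9.6) / (6 × 1.838) = 6.6000 / 11.0280 = 0.5985

0.60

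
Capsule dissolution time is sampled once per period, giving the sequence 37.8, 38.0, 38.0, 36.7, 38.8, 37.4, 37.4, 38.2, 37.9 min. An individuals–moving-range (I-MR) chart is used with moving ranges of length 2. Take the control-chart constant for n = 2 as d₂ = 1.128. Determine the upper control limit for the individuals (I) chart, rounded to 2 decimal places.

X̄ = (37.8 + 38.0 + 38.0 + 36.7 + 38.8 + 37.4 + 37.4 + 38.2 + 37.9) / 9 = 37.8000
Moving ranges: 0.2, 0.0, 1.3, 2.1, 1.4, 0.0, 0.8, 0.3; M̄R̄ = 6.1000 / 8 = 0.7625
UCL = X̄ + 3·M̄R̄/d₂ = 37.8000 + 3 × 0.7625 / 1.128 = 39.8279

39.83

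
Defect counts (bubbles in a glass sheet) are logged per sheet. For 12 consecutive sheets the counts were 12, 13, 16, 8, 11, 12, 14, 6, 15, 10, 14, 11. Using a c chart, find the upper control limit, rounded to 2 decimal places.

22.15

c̄ = (12 + 13 + 16 + 8 + 11 + 12 + 14 + 6 + 15 + 10 + 14 + 11) / 12 = 142 / 12 = 11.8333
UCL = c̄ + 3√c̄ = 11.8333 + 3 × √11.8333 = 11.8333 + 3 × 3.4400 = 22.1532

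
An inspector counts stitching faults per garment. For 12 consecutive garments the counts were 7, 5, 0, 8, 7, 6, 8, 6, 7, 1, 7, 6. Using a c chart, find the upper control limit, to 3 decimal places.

12.808

c̄ = (7 + 5 + 0 + 8 + 7 + 6 + 8 + 6 + 7 + 1 + 7 + 6) / 12 = 68 / 12 = 5.6667
UCL = c̄ + 3√c̄ = 5.6667 + 3 × √5.6667 = 5.6667 + 3 × 2.3805 = 12.8081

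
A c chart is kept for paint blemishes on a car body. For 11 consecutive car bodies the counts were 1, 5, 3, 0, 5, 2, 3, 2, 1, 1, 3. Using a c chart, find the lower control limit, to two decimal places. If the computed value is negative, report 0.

0.00

c̄ = (1 + 5 + 3 + 0 + 5 + 2 + 3 + 2 + 1 + 1 + 3) / 11 = 26 / 11 = 2.3636
LCL = c̄ − 3√c̄ = 2.3636 − 3 × 1.5374 = -2.2486 → 0 (cannot be negative)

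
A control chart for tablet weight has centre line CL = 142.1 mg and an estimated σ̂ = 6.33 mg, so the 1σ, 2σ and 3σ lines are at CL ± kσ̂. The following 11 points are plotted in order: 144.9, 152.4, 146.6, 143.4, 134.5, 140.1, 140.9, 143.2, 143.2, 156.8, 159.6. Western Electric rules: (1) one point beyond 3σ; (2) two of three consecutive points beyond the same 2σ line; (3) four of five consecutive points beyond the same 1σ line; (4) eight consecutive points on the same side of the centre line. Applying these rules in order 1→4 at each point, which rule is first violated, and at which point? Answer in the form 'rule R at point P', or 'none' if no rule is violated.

rule 2 at point 11

Zone of each point (C = within 1σ̂, B = 1σ̂–2σ̂, A = 2σ̂–3σ̂, * = beyond 3σ̂; sign = side of CL): 1:+C, 2:+B, 3:+C, 4:+C, 5:-B, 6:-C, 7:-C, 8:+C, 9:+C, 10:+A, 11:+A
Rule 2 (two of three consecutive points beyond the same 2σ limit) is satisfied at point 11.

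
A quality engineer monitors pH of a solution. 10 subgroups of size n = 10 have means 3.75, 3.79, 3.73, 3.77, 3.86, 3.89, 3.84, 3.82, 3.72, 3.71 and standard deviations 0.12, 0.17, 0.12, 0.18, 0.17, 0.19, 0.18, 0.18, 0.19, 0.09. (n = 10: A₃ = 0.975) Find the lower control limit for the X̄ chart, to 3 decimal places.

3.633

X̄̄ = (3.75 + 3.79 + 3.73 + 3.77 + 3.86 + 3.89 + 3.84 + 3.82 + 3.72 + 3.71) / 10 = 3.7880
s̄ = (0.12 + 0.17 + 0.12 + 0.18 + 0.17 + 0.19 + 0.18 + 0.18 + 0.19 + 0.09) / 10 = 0.1590
LCL = X̄̄ − A₃·s̄ = 3.7880 − 0.975 × 0.1590 = 3.6330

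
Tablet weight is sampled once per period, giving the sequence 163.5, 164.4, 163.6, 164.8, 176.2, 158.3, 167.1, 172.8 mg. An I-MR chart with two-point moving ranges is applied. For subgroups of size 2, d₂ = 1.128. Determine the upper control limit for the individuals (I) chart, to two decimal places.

184.08

X̄ = (163.5 + 164.4 + 163.6 + 164.8 + 176.2 + 158.3 + 167.1 + 172.8) / 8 = 166.3375
Moving ranges: 0.9, 0.8, 1.2, 11.4, 17.9, 8.8, 5.7; M̄R̄ = 46.7000 / 7 = 6.6714
UCL = X̄ + 3·M̄R̄/d₂ = 166.3375 + 3 × 6.6714 / 1.128 = 184.0807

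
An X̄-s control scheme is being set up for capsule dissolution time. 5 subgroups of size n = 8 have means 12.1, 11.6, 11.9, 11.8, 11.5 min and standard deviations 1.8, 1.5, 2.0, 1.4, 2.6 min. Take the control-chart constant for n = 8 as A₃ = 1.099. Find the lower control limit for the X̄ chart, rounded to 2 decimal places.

X̄̄ = (12.1 + 11.6 + 11.9 + 11.8 + 11.5) / 5 = 11.7800
s̄ = (1.8 + 1.5 + 2.0 + 1.4 + 2.6) / 5 = 1.8600
LCL = X̄̄ − A₃·s̄ = 11.7800 − 1.099 × 1.8600 = 9.7359

9.74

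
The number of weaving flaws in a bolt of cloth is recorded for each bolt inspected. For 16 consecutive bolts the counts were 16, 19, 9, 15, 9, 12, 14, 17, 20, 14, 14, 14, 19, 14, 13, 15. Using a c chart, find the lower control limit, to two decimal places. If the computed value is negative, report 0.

c̄ = (16 + 19 + 9 + 15 + 9 + 12 + 14 + 17 + 20 + 14 + 14 + 14 + 19 + 14 + 13 + 15) / 16 = 234 / 16 = 14.6250
LCL = c̄ − 3√c̄ = 14.6250 − 3 × 3.8243 = 3.1522

3.15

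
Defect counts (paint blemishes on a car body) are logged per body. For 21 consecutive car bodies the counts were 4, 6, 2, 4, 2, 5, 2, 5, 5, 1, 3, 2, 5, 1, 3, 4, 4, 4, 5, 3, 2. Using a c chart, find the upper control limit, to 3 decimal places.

8.983

c̄ = (4 + 6 + 2 + 4 + 2 + 5 + 2 + 5 + 5 + 1 + 3 + 2 + 5 + 1 + 3 + 4 + 4 + 4 + 5 + 3 + 2) / 21 = 72 / 21 = 3.4286
UCL = c̄ + 3√c̄ = 3.4286 + 3 × √3.4286 = 3.4286 + 3 × 1.8516 = 8.9835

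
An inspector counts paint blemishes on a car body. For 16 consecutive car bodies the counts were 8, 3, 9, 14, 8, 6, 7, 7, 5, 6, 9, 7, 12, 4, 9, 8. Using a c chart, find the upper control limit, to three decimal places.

15.909

c̄ = (8 + 3 + 9 + 14 + 8 + 6 + 7 + 7 + 5 + 6 + 9 + 7 + 12 + 4 + 9 + 8) / 16 = 122 / 16 = 7.6250
UCL = c̄ + 3√c̄ = 7.6250 + 3 × √7.6250 = 7.6250 + 3 × 2.7613 = 15.9090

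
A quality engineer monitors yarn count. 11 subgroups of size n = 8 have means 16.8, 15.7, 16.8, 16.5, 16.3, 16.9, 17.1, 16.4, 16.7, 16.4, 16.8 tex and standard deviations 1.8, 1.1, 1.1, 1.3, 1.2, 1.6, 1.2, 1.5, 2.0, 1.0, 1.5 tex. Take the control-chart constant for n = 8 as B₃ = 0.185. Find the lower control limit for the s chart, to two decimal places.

s̄ = (1.8 + 1.1 + 1.1 + 1.3 + 1.2 + 1.6 + 1.2 + 1.5 + 2.0 + 1.0 + 1.5) / 11 = 1.3909
LCL_s = B₃·s̄ = 0.185 × 1.3909 = 0.2573

0.26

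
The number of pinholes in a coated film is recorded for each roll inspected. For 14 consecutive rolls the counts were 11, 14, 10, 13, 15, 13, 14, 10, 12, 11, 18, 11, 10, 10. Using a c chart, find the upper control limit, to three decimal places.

22.801

c̄ = (11 + 14 + 10 + 13 + 15 + 13 + 14 + 10 + 12 + 11 + 18 + 11 + 10 + 10) / 14 = 172 / 14 = 12.2857
UCL = c̄ + 3√c̄ = 12.2857 + 3 × √12.2857 = 12.2857 + 3 × 3.5051 = 22.8010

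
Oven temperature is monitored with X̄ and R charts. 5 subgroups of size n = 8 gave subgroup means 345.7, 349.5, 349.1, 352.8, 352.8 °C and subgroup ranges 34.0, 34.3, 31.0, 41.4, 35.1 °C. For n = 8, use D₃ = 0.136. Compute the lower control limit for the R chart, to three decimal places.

R̄ = (34.0 + 34.3 + 31.0 + 41.4 + 35.1) / 5 = 175.8000 / 5 = 35.1600
LCL_R = D₃·R̄ = 0.136 × 35.1600 = 4.7818

4.782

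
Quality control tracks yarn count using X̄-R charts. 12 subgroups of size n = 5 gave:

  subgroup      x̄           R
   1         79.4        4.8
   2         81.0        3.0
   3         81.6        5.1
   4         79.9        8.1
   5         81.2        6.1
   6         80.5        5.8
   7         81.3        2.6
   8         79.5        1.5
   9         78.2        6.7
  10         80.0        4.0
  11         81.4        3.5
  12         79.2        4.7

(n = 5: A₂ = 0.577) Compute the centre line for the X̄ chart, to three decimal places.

80.267

X̄̄ = (79.4 + 81.0 + 81.6 + 79.9 + 81.2 + 80.5 + 81.3 + 79.5 + 78.2 + 80.0 + 81.4 + 79.2) / 12 = 963.2000 / 12 = 80.2667
CL = X̄̄ = 80.2667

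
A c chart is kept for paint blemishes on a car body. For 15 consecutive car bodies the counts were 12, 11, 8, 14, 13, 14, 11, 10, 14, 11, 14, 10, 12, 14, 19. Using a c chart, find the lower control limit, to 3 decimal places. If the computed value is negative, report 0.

c̄ = (12 + 11 + 8 + 14 + 13 + 14 + 11 + 10 + 14 + 11 + 14 + 10 + 12 + 14 + 19) / 15 = 187 / 15 = 12.4667
LCL = c̄ − 3√c̄ = 12.4667 − 3 × 3.5308 = 1.8742

1.874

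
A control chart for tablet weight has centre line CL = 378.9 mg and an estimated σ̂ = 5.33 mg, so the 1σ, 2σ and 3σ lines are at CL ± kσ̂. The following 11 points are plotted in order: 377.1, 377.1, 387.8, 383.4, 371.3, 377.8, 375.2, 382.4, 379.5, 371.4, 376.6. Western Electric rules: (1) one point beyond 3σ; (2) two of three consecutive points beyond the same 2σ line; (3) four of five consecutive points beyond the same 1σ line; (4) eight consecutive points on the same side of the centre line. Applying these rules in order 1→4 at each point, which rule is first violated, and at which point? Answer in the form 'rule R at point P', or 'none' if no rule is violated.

none

Zone of each point (C = within 1σ̂, B = 1σ̂–2σ̂, A = 2σ̂–3σ̂, * = beyond 3σ̂; sign = side of CL): 1:-C, 2:-C, 3:+B, 4:+C, 5:-B, 6:-C, 7:-C, 8:+C, 9:+C, 10:-B, 11:-C
No rule fires across all 11 points.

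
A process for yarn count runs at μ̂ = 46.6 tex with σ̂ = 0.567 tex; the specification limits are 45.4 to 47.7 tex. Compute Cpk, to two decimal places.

0.65

Cpu = (USL − μ̂) / (3σ̂) = (47.7 − 46.6) / (3 × 0.567) = 0.6467; Cpl = (μ̂ − LSL) / (3σ̂) = (46.6 − 45.4) / (3 × 0.567) = 0.7055; Cpk = min(Cpu, Cpl) = 0.6467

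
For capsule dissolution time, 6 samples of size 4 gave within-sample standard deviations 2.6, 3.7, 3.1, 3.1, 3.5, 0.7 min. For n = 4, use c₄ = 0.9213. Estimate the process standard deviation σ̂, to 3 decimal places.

s̄ = (2.6 + 3.7 + 3.1 + 3.1 + 3.5 + 0.7) / 6 = 2.7833
σ̂ = s̄ / c₄ = 2.7833 / 0.9213 = 3.0211

3.021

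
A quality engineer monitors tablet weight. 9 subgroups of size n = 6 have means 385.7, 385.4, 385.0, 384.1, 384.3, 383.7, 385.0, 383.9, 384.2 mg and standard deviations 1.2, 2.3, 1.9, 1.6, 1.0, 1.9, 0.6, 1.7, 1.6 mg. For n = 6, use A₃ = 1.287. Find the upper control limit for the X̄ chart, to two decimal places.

386.56

X̄̄ = (385.7 + 385.4 + 385.0 + 384.1 + 384.3 + 383.7 + 385.0 + 383.9 + 384.2) / 9 = 384.5889
s̄ = (1.2 + 2.3 + 1.9 + 1.6 + 1.0 + 1.9 + 0.6 + 1.7 + 1.6) / 9 = 1.5333
UCL = X̄̄ + A₃·s̄ = 384.5889 + 1.287 × 1.5333 = 386.5623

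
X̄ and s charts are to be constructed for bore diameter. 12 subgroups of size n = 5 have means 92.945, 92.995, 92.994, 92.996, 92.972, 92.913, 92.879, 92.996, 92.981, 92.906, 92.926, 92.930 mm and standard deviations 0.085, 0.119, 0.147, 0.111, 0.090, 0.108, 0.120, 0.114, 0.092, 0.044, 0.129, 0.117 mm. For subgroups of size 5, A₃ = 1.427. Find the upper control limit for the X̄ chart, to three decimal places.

X̄̄ = (92.945 + 92.995 + 92.994 + 92.996 + 92.972 + 92.913 + 92.879 + 92.996 + 92.981 + 92.906 + 92.926 + 92.930) / 12 = 92.9527
s̄ = (0.085 + 0.119 + 0.147 + 0.111 + 0.090 + 0.108 + 0.120 + 0.114 + 0.092 + 0.044 + 0.129 + 0.117) / 12 = 0.1063
UCL = X̄̄ + A₃·s̄ = 92.9527 + 1.427 × 0.1063 = 93.1045

93.104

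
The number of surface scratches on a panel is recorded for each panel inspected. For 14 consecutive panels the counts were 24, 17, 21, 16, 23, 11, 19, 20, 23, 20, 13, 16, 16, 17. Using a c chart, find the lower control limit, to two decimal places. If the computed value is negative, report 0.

c̄ = (24 + 17 + 21 + 16 + 23 + 11 + 19 + 20 + 23 + 20 + 13 + 16 + 16 + 17) / 14 = 256 / 14 = 18.2857
LCL = c̄ − 3√c̄ = 18.2857 − 3 × 4.2762 = 5.4572

5.46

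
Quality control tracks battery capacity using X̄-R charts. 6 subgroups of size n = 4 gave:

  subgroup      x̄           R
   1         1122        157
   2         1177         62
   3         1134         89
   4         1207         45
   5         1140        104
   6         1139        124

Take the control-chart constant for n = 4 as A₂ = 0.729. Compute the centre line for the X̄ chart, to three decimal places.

1153.167

X̄̄ = (1122 + 1177 + 1134 + 1207 + 1140 + 1139) / 6 = 6919.0000 / 6 = 1153.1667
CL = X̄̄ = 1153.1667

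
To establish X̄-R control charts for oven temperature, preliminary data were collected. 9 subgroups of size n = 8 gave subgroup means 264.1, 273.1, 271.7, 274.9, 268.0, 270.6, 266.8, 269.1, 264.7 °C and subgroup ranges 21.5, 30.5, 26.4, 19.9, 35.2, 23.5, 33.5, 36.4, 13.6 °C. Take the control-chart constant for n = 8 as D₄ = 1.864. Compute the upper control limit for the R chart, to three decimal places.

R̄ = (21.5 + 30.5 + 26.4 + 19.9 + 35.2 + 23.5 + 33.5 + 36.4 + 13.6) / 9 = 240.5000 / 9 = 26.7222
UCL_R = D₄·R̄ = 1.864 × 26.7222 = 49.8102

49.810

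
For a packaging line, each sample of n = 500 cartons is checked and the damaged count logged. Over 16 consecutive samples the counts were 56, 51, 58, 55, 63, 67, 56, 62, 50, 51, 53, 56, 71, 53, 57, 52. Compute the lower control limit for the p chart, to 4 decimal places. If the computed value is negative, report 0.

p̄ = Σdᵢ / (k·n) = 911 / (16 × 500) = 0.11388
LCL = p̄ − 3·√(p̄(1−p̄)/n) = 0.11388 − 3 × 0.01421 = 0.07126

0.0713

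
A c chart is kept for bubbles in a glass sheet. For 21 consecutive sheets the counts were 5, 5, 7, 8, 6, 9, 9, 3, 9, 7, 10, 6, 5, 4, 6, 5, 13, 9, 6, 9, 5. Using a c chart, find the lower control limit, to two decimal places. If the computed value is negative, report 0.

0.00

c̄ = (5 + 5 + 7 + 8 + 6 + 9 + 9 + 3 + 9 + 7 + 10 + 6 + 5 + 4 + 6 + 5 + 13 + 9 + 6 + 9 + 5) / 21 = 146 / 21 = 6.9524
LCL = c̄ − 3√c̄ = 6.9524 − 3 × 2.6367 = -0.9578 → 0 (cannot be negative)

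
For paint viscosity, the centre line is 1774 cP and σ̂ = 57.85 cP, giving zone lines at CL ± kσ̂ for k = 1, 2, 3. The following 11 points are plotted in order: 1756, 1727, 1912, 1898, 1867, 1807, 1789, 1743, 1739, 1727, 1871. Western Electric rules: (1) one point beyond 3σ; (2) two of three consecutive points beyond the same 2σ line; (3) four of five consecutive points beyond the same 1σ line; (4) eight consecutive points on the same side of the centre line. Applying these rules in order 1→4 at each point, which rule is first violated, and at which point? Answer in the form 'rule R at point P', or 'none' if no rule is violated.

rule 2 at point 4

Zone of each point (C = within 1σ̂, B = 1σ̂–2σ̂, A = 2σ̂–3σ̂, * = beyond 3σ̂; sign = side of CL): 1:-C, 2:-C, 3:+A, 4:+A, 5:+B, 6:+C, 7:+C, 8:-C, 9:-C, 10:-C, 11:+B
Rule 2 (two of three consecutive points beyond the same 2σ limit) is satisfied at point 4.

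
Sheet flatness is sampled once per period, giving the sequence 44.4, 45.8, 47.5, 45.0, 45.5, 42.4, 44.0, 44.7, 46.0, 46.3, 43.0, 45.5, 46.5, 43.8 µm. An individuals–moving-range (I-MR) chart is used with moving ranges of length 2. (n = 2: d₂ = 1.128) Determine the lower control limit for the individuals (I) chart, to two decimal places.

X̄ = (44.4 + 45.8 + 47.5 + 45.0 + 45.5 + 42.4 + 44.0 + 44.7 + 46.0 + 46.3 + 43.0 + 45.5 + 46.5 + 43.8) / 14 = 45.0286
Moving ranges: 1.4, 1.7, 2.5, 0.5, 3.1, 1.6, 0.7, 1.3, 0.3, 3.3, 2.5, 1.0, 2.7; M̄R̄ = 22.6000 / 13 = 1.7385
LCL = X̄ − 3·M̄R̄/d₂ = 45.0286 − 3 × 1.7385 / 1.128 = 40.4050

40.41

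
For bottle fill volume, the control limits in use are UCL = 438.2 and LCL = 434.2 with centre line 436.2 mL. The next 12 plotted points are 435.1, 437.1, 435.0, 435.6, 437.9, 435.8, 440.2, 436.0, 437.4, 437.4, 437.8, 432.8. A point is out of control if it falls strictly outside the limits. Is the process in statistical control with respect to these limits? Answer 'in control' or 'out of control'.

Compare each point to [434.2, 438.2]: sample 7 = 440.2 > UCL; sample 12 = 432.8 < LCL.

out of control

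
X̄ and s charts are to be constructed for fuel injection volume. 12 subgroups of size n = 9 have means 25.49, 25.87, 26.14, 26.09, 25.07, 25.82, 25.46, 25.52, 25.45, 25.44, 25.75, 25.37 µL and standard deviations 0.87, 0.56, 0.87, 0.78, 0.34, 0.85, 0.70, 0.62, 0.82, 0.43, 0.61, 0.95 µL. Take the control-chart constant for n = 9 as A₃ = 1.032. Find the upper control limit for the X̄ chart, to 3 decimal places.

X̄̄ = (25.49 + 25.87 + 26.14 + 26.09 + 25.07 + 25.82 + 25.46 + 25.52 + 25.45 + 25.44 + 25.75 + 25.37) / 12 = 25.6225
s̄ = (0.87 + 0.56 + 0.87 + 0.78 + 0.34 + 0.85 + 0.70 + 0.62 + 0.82 + 0.43 + 0.61 + 0.95) / 12 = 0.7000
UCL = X̄̄ + A₃·s̄ = 25.6225 + 1.032 × 0.7000 = 26.3449

26.345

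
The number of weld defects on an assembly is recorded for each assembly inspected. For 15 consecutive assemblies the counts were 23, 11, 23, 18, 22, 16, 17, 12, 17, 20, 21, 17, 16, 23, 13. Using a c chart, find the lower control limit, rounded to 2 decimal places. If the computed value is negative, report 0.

c̄ = (23 + 11 + 23 + 18 + 22 + 16 + 17 + 12 + 17 + 20 + 21 + 17 + 16 + 23 + 13) / 15 = 269 / 15 = 17.9333
LCL = c̄ − 3√c̄ = 17.9333 − 3 × 4.2348 = 5.2290

5.23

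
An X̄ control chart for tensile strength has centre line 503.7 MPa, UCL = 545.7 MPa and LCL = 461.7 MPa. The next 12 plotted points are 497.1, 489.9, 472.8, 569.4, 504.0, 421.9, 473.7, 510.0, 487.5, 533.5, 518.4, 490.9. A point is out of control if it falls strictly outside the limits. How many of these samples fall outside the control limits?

2

Compare each point to [461.7, 545.7]: sample 4 = 569.4 > UCL; sample 6 = 421.9 < LCL.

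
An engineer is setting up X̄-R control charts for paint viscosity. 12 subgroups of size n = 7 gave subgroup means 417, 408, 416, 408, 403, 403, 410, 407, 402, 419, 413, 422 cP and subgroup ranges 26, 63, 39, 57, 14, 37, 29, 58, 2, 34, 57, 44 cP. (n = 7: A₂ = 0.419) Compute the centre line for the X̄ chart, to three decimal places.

410.667

X̄̄ = (417 + 408 + 416 + 408 + 403 + 403 + 410 + 407 + 402 + 419 + 413 + 422) / 12 = 4928.0000 / 12 = 410.6667
CL = X̄̄ = 410.6667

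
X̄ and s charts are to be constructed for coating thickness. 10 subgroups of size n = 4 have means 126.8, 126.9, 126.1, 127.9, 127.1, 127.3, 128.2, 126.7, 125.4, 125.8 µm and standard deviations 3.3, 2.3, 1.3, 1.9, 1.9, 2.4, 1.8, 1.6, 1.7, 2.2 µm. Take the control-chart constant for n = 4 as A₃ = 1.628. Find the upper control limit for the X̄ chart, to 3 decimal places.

X̄̄ = (126.8 + 126.9 + 126.1 + 127.9 + 127.1 + 127.3 + 128.2 + 126.7 + 125.4 + 125.8) / 10 = 126.8200
s̄ = (3.3 + 2.3 + 1.3 + 1.9 + 1.9 + 2.4 + 1.8 + 1.6 + 1.7 + 2.2) / 10 = 2.0400
UCL = X̄̄ + A₃·s̄ = 126.8200 + 1.628 × 2.0400 = 130.1411

130.141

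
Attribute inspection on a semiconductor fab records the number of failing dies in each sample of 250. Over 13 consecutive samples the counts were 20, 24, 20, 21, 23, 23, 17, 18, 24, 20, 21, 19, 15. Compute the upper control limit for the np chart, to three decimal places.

33.365

p̄ = Σdᵢ / (k·n) = 265 / (13 × 250) = 0.08154
UCL = np̄ + 3·√(np̄(1−p̄)) = 20.3846 + 3 × √(20.3846×0.91846) = 20.3846 + 3 × 4.3269 = 33.3655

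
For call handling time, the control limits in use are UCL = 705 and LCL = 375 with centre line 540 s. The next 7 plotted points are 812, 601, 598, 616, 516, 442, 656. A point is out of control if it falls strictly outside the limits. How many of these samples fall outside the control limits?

1

Compare each point to [375, 705]: sample 1 = 812 > UCL.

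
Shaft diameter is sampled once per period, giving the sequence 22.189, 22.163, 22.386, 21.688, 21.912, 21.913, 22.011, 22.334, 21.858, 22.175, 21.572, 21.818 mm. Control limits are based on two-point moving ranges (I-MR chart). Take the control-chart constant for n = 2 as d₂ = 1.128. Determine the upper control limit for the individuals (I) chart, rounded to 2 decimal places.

22.78

X̄ = (22.189 + 22.163 + 22.386 + 21.688 + 21.912 + 21.913 + 22.011 + 22.334 + 21.858 + 22.175 + 21.572 + 21.818) / 12 = 22.0016
Moving ranges: 0.026, 0.223, 0.698, 0.224, 0.001, 0.098, 0.323, 0.476, 0.317, 0.603, 0.246; M̄R̄ = 3.2350 / 11 = 0.2941
UCL = X̄ + 3·M̄R̄/d₂ = 22.0016 + 3 × 0.2941 / 1.128 = 22.7837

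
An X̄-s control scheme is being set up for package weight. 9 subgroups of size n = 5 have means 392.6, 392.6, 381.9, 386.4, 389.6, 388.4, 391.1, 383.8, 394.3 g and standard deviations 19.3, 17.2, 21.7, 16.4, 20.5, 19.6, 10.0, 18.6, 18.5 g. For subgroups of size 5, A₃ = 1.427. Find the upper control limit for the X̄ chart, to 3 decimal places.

414.621

X̄̄ = (392.6 + 392.6 + 381.9 + 386.4 + 389.6 + 388.4 + 391.1 + 383.8 + 394.3) / 9 = 388.9667
s̄ = (19.3 + 17.2 + 21.7 + 16.4 + 20.5 + 19.6 + 10.0 + 18.6 + 18.5) / 9 = 17.9778
UCL = X̄̄ + A₃·s̄ = 388.9667 + 1.427 × 17.9778 = 414.6210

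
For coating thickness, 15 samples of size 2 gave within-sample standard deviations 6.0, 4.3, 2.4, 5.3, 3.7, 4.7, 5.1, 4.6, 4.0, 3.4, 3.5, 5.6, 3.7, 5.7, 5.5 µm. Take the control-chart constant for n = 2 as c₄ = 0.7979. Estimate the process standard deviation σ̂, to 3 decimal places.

s̄ = (6.0 + 4.3 + 2.4 + 5.3 + 3.7 + 4.7 + 5.1 + 4.6 + 4.0 + 3.4 + 3.5 + 5.6 + 3.7 + 5.7 + 5.5) / 15 = 4.5000
σ̂ = s̄ / c₄ = 4.5000 / 0.7979 = 5.6398

5.640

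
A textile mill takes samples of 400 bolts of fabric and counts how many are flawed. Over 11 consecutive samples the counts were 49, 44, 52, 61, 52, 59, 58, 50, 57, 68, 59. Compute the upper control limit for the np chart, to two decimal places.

76.08

p̄ = Σdᵢ / (k·n) = 609 / (11 × 400) = 0.13841
UCL = np̄ + 3·√(np̄(1−p̄)) = 55.3636 + 3 × √(55.3636×0.86159) = 55.3636 + 3 × 6.9066 = 76.0834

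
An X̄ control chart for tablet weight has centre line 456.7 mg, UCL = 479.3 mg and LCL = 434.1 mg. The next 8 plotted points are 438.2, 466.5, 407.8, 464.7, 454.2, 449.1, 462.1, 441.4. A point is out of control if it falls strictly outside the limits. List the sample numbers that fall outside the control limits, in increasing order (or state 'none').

3

Compare each point to [434.1, 479.3]: sample 3 = 407.8 < LCL.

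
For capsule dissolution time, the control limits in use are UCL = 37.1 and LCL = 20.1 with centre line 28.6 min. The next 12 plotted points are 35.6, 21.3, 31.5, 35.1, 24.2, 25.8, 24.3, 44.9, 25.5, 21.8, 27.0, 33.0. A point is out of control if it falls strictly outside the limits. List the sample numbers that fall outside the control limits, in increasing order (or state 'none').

8

Compare each point to [20.1, 37.1]: sample 8 = 44.9 > UCL.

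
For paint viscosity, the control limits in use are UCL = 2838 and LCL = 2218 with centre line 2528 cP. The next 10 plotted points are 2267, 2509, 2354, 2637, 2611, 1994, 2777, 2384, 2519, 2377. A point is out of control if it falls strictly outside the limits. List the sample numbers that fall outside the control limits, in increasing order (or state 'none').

Compare each point to [2218, 2838]: sample 6 = 1994 < LCL.

6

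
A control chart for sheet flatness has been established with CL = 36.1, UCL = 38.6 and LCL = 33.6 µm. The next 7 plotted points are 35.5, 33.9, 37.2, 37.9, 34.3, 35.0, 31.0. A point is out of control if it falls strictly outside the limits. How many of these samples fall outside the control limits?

1

Compare each point to [33.6, 38.6]: sample 7 = 31.0 < LCL.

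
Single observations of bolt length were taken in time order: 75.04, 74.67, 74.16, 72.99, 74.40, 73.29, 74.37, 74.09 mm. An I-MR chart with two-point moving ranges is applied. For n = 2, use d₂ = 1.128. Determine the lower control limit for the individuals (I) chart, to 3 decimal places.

71.873

X̄ = (75.04 + 74.67 + 74.16 + 72.99 + 74.40 + 73.29 + 74.37 + 74.09) / 8 = 74.1262
Moving ranges: 0.37, 0.51, 1.17, 1.41, 1.11, 1.08, 0.28; M̄R̄ = 5.9300 / 7 = 0.8471
LCL = X̄ − 3·M̄R̄/d₂ = 74.1262 − 3 × 0.8471 / 1.128 = 71.8732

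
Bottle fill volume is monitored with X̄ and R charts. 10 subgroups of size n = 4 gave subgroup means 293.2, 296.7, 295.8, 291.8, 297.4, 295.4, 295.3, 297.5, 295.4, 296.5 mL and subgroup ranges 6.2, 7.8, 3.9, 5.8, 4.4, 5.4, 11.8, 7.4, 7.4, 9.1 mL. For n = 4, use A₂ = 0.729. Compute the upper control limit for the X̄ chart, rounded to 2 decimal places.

X̄̄ = (293.2 + 296.7 + 295.8 + 291.8 + 297.4 + 295.4 + 295.3 + 297.5 + 295.4 + 296.5) / 10 = 2955.0000 / 10 = 295.5000
R̄ = (6.2 + 7.8 + 3.9 + 5.8 + 4.4 + 5.4 + 11.8 + 7.4 + 7.4 + 9.1) / 10 = 69.2000 / 10 = 6.9200
UCL = X̄̄ + A₂·R̄ = 295.5000 + 0.729 × 6.9200 = 300.5447

300.54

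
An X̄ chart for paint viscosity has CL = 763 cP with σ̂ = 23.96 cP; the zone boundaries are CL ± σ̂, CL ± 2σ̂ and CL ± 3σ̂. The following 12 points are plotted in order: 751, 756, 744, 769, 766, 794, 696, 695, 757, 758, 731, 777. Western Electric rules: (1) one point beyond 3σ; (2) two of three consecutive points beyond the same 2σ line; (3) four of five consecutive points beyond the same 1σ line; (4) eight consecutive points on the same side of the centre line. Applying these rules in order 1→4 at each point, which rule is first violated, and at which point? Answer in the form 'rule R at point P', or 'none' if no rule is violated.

Zone of each point (C = within 1σ̂, B = 1σ̂–2σ̂, A = 2σ̂–3σ̂, * = beyond 3σ̂; sign = side of CL): 1:-C, 2:-C, 3:-C, 4:+C, 5:+C, 6:+B, 7:-A, 8:-A, 9:-C, 10:-C, 11:-B, 12:+C
Rule 2 (two of three consecutive points beyond the same 2σ limit) is satisfied at point 8.

rule 2 at point 8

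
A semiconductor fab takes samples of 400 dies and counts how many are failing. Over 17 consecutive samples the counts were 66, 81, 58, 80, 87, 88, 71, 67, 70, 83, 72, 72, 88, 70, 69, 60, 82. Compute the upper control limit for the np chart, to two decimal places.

p̄ = Σdᵢ / (k·n) = 1264 / (17 × 400) = 0.18588
UCL = np̄ + 3·√(np̄(1−p̄)) = 74.3529 + 3 × √(74.3529×0.81412) = 74.3529 + 3 × 7.7802 = 97.6936

97.69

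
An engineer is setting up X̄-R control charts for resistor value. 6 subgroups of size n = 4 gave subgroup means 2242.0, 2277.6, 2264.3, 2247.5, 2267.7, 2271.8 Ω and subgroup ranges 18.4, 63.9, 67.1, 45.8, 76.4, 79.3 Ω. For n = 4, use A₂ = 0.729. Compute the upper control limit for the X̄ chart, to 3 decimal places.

2304.451

X̄̄ = (2242.0 + 2277.6 + 2264.3 + 2247.5 + 2267.7 + 2271.8) / 6 = 13570.9000 / 6 = 2261.8167
R̄ = (18.4 + 63.9 + 67.1 + 45.8 + 76.4 + 79.3) / 6 = 350.9000 / 6 = 58.4833
UCL = X̄̄ + A₂·R̄ = 2261.8167 + 0.729 × 58.4833 = 2304.4510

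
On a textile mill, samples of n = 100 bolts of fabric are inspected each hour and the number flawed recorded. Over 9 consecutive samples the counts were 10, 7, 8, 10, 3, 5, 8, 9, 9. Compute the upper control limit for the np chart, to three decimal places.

15.649

p̄ = Σdᵢ / (k·n) = 69 / (9 × 100) = 0.07667
UCL = np̄ + 3·√(np̄(1−p̄)) = 7.6667 + 3 × √(7.6667×0.92333) = 7.6667 + 3 × 2.6606 = 15.6485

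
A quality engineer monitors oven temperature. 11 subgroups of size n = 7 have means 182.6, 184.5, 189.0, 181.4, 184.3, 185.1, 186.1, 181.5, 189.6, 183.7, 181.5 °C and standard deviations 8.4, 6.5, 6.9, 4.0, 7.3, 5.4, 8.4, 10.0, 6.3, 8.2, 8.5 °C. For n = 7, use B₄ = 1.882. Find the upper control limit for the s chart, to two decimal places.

s̄ = (8.4 + 6.5 + 6.9 + 4.0 + 7.3 + 5.4 + 8.4 + 10.0 + 6.3 + 8.2 + 8.5) / 11 = 7.2636
UCL_s = B₄·s̄ = 1.882 × 7.2636 = 13.6702

13.67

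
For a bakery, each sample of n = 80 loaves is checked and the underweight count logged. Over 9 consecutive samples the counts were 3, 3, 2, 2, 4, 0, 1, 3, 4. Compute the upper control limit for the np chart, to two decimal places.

7.06

p̄ = Σdᵢ / (k·n) = 22 / (9 × 80) = 0.03056
UCL = np̄ + 3·√(np̄(1−p̄)) = 2.4444 + 3 × √(2.4444×0.96944) = 2.4444 + 3 × 1.5394 = 7.0626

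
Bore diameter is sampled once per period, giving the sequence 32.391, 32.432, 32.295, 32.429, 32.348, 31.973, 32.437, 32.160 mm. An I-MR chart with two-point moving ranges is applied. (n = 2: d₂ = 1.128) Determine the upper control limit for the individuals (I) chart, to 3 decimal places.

X̄ = (32.391 + 32.432 + 32.295 + 32.429 + 32.348 + 31.973 + 32.437 + 32.160) / 8 = 32.3081
Moving ranges: 0.041, 0.137, 0.134, 0.081, 0.375, 0.464, 0.277; M̄R̄ = 1.5090 / 7 = 0.2156
UCL = X̄ + 3·M̄R̄/d₂ = 32.3081 + 3 × 0.2156 / 1.128 = 32.8815

32.881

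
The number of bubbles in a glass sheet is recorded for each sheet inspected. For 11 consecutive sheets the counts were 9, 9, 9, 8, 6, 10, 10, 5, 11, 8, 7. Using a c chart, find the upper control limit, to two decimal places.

17.04

c̄ = (9 + 9 + 9 + 8 + 6 + 10 + 10 + 5 + 11 + 8 + 7) / 11 = 92 / 11 = 8.3636
UCL = c̄ + 3√c̄ = 8.3636 + 3 × √8.3636 = 8.3636 + 3 × 2.8920 = 17.0396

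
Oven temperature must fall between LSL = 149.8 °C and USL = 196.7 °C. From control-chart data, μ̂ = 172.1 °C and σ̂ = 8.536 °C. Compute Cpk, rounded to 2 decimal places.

0.87

Cpu = (USL − μ̂) / (3σ̂) = (196.7 − 172.1) / (3 × 8.536) = 0.9606; Cpl = (μ̂ − LSL) / (3σ̂) = (172.1 − 149.8) / (3 × 8.536) = 0.8708; Cpk = min(Cpu, Cpl) = 0.8708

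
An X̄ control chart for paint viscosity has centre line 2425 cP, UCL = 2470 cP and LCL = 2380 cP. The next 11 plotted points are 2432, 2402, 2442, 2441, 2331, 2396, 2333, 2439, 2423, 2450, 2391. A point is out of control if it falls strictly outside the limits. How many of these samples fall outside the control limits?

Compare each point to [2380, 2470]: sample 5 = 2331 < LCL; sample 7 = 2333 < LCL.

2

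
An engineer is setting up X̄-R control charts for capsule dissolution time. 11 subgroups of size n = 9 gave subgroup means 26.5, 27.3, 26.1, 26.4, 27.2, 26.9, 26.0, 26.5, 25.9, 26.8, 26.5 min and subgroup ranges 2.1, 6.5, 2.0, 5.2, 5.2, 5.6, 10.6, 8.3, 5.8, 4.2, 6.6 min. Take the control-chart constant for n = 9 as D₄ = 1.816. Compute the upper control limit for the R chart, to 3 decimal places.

10.252

R̄ = (2.1 + 6.5 + 2.0 + 5.2 + 5.2 + 5.6 + 10.6 + 8.3 + 5.8 + 4.2 + 6.6) / 11 = 62.1000 / 11 = 5.6455
UCL_R = D₄·R̄ = 1.816 × 5.6455 = 10.2521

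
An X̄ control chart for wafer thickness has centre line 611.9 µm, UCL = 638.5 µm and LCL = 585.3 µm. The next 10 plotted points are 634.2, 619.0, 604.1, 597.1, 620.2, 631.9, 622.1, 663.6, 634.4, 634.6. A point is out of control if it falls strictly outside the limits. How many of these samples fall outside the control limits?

1

Compare each point to [585.3, 638.5]: sample 8 = 663.6 > UCL.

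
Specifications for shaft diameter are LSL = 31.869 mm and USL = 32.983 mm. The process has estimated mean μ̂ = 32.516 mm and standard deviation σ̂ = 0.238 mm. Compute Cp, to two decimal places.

Cp = (USL − LSL) / (6σ̂) = (32.983 − 31.869) / (6 × 0.238) = 1.1140 / 1.4280 = 0.7801

0.78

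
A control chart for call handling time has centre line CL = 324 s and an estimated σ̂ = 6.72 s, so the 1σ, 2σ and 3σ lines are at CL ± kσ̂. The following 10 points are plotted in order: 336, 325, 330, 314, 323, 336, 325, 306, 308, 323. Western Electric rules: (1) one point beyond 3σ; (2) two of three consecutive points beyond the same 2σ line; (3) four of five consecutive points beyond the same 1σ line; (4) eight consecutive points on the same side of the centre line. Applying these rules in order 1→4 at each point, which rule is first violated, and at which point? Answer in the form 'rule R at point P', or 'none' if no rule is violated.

rule 2 at point 9

Zone of each point (C = within 1σ̂, B = 1σ̂–2σ̂, A = 2σ̂–3σ̂, * = beyond 3σ̂; sign = side of CL): 1:+B, 2:+C, 3:+C, 4:-B, 5:-C, 6:+B, 7:+C, 8:-A, 9:-A, 10:-C
Rule 2 (two of three consecutive points beyond the same 2σ limit) is satisfied at point 9.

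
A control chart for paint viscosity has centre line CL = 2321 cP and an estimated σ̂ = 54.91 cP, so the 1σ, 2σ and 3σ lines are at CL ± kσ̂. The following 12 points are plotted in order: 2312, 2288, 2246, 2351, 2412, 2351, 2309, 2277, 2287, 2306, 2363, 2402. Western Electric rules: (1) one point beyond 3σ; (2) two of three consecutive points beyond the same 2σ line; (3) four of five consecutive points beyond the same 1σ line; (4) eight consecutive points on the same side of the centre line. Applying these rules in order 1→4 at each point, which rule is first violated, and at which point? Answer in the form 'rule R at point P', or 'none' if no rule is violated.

Zone of each point (C = within 1σ̂, B = 1σ̂–2σ̂, A = 2σ̂–3σ̂, * = beyond 3σ̂; sign = side of CL): 1:-C, 2:-C, 3:-B, 4:+C, 5:+B, 6:+C, 7:-C, 8:-C, 9:-C, 10:-C, 11:+C, 12:+B
No rule fires across all 12 points.

none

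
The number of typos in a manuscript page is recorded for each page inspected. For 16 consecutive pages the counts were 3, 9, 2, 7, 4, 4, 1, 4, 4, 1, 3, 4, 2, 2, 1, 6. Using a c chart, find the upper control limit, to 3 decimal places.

9.225

c̄ = (3 + 9 + 2 + 7 + 4 + 4 + 1 + 4 + 4 + 1 + 3 + 4 + 2 + 2 + 1 + 6) / 16 = 57 / 16 = 3.5625
UCL = c̄ + 3√c̄ = 3.5625 + 3 × √3.5625 = 3.5625 + 3 × 1.8875 = 9.2249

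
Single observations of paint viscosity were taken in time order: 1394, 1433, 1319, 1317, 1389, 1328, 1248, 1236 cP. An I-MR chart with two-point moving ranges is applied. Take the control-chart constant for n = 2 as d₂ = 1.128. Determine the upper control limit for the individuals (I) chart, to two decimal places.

1477.38

X̄ = (1394 + 1433 + 1319 + 1317 + 1389 + 1328 + 1248 + 1236) / 8 = 1333.0000
Moving ranges: 39, 114, 2, 72, 61, 80, 12; M̄R̄ = 380.0000 / 7 = 54.2857
UCL = X̄ + 3·M̄R̄/d₂ = 1333.0000 + 3 × 54.2857 / 1.128 = 1477.3769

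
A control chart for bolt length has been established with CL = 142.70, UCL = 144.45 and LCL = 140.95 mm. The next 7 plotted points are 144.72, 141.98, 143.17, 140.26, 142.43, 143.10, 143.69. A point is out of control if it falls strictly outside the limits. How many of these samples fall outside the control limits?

2

Compare each point to [140.95, 144.45]: sample 1 = 144.72 > UCL; sample 4 = 140.26 < LCL.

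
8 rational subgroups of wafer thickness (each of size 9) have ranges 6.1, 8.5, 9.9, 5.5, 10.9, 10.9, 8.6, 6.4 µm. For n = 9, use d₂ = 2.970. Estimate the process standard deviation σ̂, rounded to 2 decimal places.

R̄ = (6.1 + 8.5 + 9.9 + 5.5 + 10.9 + 10.9 + 8.6 + 6.4) / 8 = 8.3500
σ̂ = R̄ / d₂ = 8.3500 / 2.970 = 2.8114

2.81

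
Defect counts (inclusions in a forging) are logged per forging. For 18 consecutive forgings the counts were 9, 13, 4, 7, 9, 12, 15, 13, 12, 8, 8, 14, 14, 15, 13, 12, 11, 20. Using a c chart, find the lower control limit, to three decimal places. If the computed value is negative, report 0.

c̄ = (9 + 13 + 4 + 7 + 9 + 12 + 15 + 13 + 12 + 8 + 8 + 14 + 14 + 15 + 13 + 12 + 11 + 20) / 18 = 209 / 18 = 11.6111
LCL = c̄ − 3√c̄ = 11.6111 − 3 × 3.4075 = 1.3886

1.389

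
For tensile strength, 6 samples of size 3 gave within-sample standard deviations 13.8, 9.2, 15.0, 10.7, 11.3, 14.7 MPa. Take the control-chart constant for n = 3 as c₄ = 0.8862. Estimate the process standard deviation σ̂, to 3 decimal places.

s̄ = (13.8 + 9.2 + 15.0 + 10.7 + 11.3 + 14.7) / 6 = 12.4500
σ̂ = s̄ / c₄ = 12.4500 / 0.8862 = 14.0487

14.049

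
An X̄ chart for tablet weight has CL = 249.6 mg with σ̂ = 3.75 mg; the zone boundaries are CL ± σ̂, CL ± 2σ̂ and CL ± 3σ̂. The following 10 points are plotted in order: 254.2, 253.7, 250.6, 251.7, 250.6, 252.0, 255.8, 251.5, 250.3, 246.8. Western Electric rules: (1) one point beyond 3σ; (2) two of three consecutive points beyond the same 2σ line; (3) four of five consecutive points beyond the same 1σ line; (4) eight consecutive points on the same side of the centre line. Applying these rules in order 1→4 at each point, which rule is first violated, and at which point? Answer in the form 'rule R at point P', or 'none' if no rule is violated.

rule 4 at point 8

Zone of each point (C = within 1σ̂, B = 1σ̂–2σ̂, A = 2σ̂–3σ̂, * = beyond 3σ̂; sign = side of CL): 1:+B, 2:+B, 3:+C, 4:+C, 5:+C, 6:+C, 7:+B, 8:+C, 9:+C, 10:-C
Rule 4 (eight consecutive points on the same side of the centre line) is satisfied at point 8.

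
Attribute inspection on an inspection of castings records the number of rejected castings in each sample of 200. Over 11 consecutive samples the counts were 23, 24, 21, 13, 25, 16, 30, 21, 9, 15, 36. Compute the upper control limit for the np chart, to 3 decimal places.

p̄ = Σdᵢ / (k·n) = 233 / (11 × 200) = 0.10591
UCL = np̄ + 3·√(np̄(1−p̄)) = 21.1818 + 3 × √(21.1818×0.89409) = 21.1818 + 3 × 4.3518 = 34.2373

34.237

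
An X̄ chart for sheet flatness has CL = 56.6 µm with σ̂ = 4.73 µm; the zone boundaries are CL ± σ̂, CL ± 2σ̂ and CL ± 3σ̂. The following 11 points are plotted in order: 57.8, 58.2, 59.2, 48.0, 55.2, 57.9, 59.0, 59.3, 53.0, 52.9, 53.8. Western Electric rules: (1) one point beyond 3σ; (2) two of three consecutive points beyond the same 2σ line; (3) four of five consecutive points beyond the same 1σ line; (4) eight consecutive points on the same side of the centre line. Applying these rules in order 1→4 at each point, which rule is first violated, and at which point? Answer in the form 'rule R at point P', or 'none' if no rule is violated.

Zone of each point (C = within 1σ̂, B = 1σ̂–2σ̂, A = 2σ̂–3σ̂, * = beyond 3σ̂; sign = side of CL): 1:+C, 2:+C, 3:+C, 4:-B, 5:-C, 6:+C, 7:+C, 8:+C, 9:-C, 10:-C, 11:-C
No rule fires across all 11 points.

none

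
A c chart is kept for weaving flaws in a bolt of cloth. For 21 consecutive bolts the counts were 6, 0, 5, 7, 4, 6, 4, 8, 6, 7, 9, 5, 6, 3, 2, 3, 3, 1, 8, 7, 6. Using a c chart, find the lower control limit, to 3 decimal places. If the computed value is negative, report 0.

0.000

c̄ = (6 + 0 + 5 + 7 + 4 + 6 + 4 + 8 + 6 + 7 + 9 + 5 + 6 + 3 + 2 + 3 + 3 + 1 + 8 + 7 + 6) / 21 = 106 / 21 = 5.0476
LCL = c̄ − 3√c̄ = 5.0476 − 3 × 2.2467 = -1.6925 → 0 (cannot be negative)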